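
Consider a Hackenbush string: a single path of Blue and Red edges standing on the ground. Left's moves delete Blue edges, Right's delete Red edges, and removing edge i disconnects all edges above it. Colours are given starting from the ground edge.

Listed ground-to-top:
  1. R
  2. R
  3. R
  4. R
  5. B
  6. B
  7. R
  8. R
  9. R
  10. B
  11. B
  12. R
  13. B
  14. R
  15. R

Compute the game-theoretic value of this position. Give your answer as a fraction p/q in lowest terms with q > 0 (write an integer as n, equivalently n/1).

-7063/2048

Build val(s[:k]) for k = 1..15, string s = R R R R B B R R R B B R B R R.
edge 1 of 15 (R): { (no moves) | 0 } -> -1
edge 2 of 15 (R): { (no moves) | -1, 0 } -> -2
edge 3 of 15 (R): { (no moves) | -2, -1, 0 } -> -3
edge 4 of 15 (R): { (no moves) | -3, -2, -1, 0 } -> -4
edge 5 of 15 (B): { -4 | -3, -2, -1, 0 } -> -7/2
edge 6 of 15 (B): { -4, -7/2 | -3, -2, -1, 0 } -> -13/4
edge 7 of 15 (R): { -4, -7/2 | -13/4, -3, -2, -1, 0 } -> -27/8
edge 8 of 15 (R): { -4, -7/2 | -27/8, -13/4, -3, -2, -1, 0 } -> -55/16
edge 9 of 15 (R): { -4, -7/2 | -55/16, -27/8, -13/4, -3, -2, -1, 0 } -> -111/32
edge 10 of 15 (B): { -4, -7/2, -111/32 | -55/16, -27/8, -13/4, -3, -2, -1, 0 } -> -221/64
edge 11 of 15 (B): { -4, -7/2, -111/32, -221/64 | -55/16, -27/8, -13/4, -3, -2, -1, 0 } -> -441/128
edge 12 of 15 (R): { -4, -7/2, -111/32, -221/64 | -441/128, -55/16, -27/8, -13/4, -3, -2, -1, 0 } -> -883/256
edge 13 of 15 (B): { -4, -7/2, -111/32, -221/64, -883/256 | -441/128, -55/16, -27/8, -13/4, -3, -2, -1, 0 } -> -1765/512
edge 14 of 15 (R): { -4, -7/2, -111/32, -221/64, -883/256 | -1765/512, -441/128, -55/16, -27/8, -13/4, -3, -2, -1, 0 } -> -3531/1024
edge 15 of 15 (R): { -4, -7/2, -111/32, -221/64, -883/256 | -3531/1024, -1765/512, -441/128, -55/16, -27/8, -13/4, -3, -2, -1, 0 } -> -7063/2048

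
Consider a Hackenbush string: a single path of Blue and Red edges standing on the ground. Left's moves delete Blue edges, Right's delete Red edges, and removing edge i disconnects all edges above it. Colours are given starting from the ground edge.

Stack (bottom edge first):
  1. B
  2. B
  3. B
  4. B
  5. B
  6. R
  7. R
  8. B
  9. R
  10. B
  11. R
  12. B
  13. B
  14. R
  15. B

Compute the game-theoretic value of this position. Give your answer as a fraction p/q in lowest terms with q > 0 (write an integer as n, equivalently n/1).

4443/1024

B: Left { 0 }, Right { none } — simplest 1
BB: Left { 0; 1 }, Right { none } — simplest 2
BBB: Left { 0; 1; 2 }, Right { none } — simplest 3
BBBB: Left { 0; 1; 2; 3 }, Right { none } — simplest 4
BBBBB: Left { 0; 1; 2; 3; 4 }, Right { none } — simplest 5
BBBBBR: Left { 0; 1; 2; 3; 4 }, Right { 5 } — simplest 9/2
BBBBBRR: Left { 0; 1; 2; 3; 4 }, Right { 9/2; 5 } — simplest 17/4
BBBBBRRB: Left { 0; 1; 2; 3; 4; 17/4 }, Right { 9/2; 5 } — simplest 35/8
BBBBBRRBR: Left { 0; 1; 2; 3; 4; 17/4 }, Right { 35/8; 9/2; 5 } — simplest 69/16
BBBBBRRBRB: Left { 0; 1; 2; 3; 4; 17/4; 69/16 }, Right { 35/8; 9/2; 5 } — simplest 139/32
BBBBBRRBRBR: Left { 0; 1; 2; 3; 4; 17/4; 69/16 }, Right { 139/32; 35/8; 9/2; 5 } — simplest 277/64
BBBBBRRBRBRB: Left { 0; 1; 2; 3; 4; 17/4; 69/16; 277/64 }, Right { 139/32; 35/8; 9/2; 5 } — simplest 555/128
BBBBBRRBRBRBB: Left { 0; 1; 2; 3; 4; 17/4; 69/16; 277/64; 555/128 }, Right { 139/32; 35/8; 9/2; 5 } — simplest 1111/256
BBBBBRRBRBRBBR: Left { 0; 1; 2; 3; 4; 17/4; 69/16; 277/64; 555/128 }, Right { 1111/256; 139/32; 35/8; 9/2; 5 } — simplest 2221/512
BBBBBRRBRBRBBRB: Left { 0; 1; 2; 3; 4; 17/4; 69/16; 277/64; 555/128; 2221/512 }, Right { 1111/256; 139/32; 35/8; 9/2; 5 } — simplest 4443/1024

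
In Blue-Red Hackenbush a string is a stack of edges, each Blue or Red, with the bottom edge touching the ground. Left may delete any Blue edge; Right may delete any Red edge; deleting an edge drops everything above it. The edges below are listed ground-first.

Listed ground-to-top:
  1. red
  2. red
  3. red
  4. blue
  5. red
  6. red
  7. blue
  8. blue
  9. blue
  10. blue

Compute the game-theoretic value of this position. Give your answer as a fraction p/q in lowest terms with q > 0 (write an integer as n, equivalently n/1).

-353/128

Prefix values for red red red blue red red blue blue blue blue via {L|R} + simplicity:
step 1: add red to get r; options L={ — } R={ 0 } => -1
step 2: add red to get rr; options L={ — } R={ -1, 0 } => -2
step 3: add red to get rrr; options L={ — } R={ -2, -1, 0 } => -3
step 4: add blue to get rrrb; options L={ -3 } R={ -2, -1, 0 } => -5/2
step 5: add red to get rrrbr; options L={ -3 } R={ -5/2, -2, -1, 0 } => -11/4
step 6: add red to get rrrbrr; options L={ -3 } R={ -11/4, -5/2, -2, -1, 0 } => -23/8
step 7: add blue to get rrrbrrb; options L={ -3, -23/8 } R={ -11/4, -5/2, -2, -1, 0 } => -45/16
step 8: add blue to get rrrbrrbb; options L={ -3, -23/8, -45/16 } R={ -11/4, -5/2, -2, -1, 0 } => -89/32
step 9: add blue to get rrrbrrbbb; options L={ -3, -23/8, -45/16, -89/32 } R={ -11/4, -5/2, -2, -1, 0 } => -177/64
step 10: add blue to get rrrbrrbbbb; options L={ -3, -23/8, -45/16, -89/32, -177/64 } R={ -11/4, -5/2, -2, -1, 0 } => -353/128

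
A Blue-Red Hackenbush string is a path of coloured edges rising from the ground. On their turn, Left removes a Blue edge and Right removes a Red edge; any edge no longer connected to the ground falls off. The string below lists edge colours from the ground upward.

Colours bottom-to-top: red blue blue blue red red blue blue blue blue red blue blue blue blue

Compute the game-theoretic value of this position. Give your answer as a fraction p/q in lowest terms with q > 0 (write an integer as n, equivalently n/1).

r: Left { ∅ }, Right { 0 } → simplest -1
rb: Left { -1 }, Right { 0 } → simplest -1/2
rbb: Left { -1,-1/2 }, Right { 0 } → simplest -1/4
rbbb: Left { -1,-1/2,-1/4 }, Right { 0 } → simplest -1/8
rbbbr: Left { -1,-1/2,-1/4 }, Right { -1/8,0 } → simplest -3/16
rbbbrr: Left { -1,-1/2,-1/4 }, Right { -3/16,-1/8,0 } → simplest -7/32
rbbbrrb: Left { -1,-1/2,-1/4,-7/32 }, Right { -3/16,-1/8,0 } → simplest -13/64
rbbbrrbb: Left { -1,-1/2,-1/4,-7/32,-13/64 }, Right { -3/16,-1/8,0 } → simplest -25/128
rbbbrrbbb: Left { -1,-1/2,-1/4,-7/32,-13/64,-25/128 }, Right { -3/16,-1/8,0 } → simplest -49/256
rbbbrrbbbb: Left { -1,-1/2,-1/4,-7/32,-13/64,-25/128,-49/256 }, Right { -3/16,-1/8,0 } → simplest -97/512
rbbbrrbbbbr: Left { -1,-1/2,-1/4,-7/32,-13/64,-25/128,-49/256 }, Right { -97/512,-3/16,-1/8,0 } → simplest -195/1024
rbbbrrbbbbrb: Left { -1,-1/2,-1/4,-7/32,-13/64,-25/128,-49/256,-195/1024 }, Right { -97/512,-3/16,-1/8,0 } → simplest -389/2048
rbbbrrbbbbrbb: Left { -1,-1/2,-1/4,-7/32,-13/64,-25/128,-49/256,-195/1024,-389/2048 }, Right { -97/512,-3/16,-1/8,0 } → simplest -777/4096
rbbbrrbbbbrbbb: Left { -1,-1/2,-1/4,-7/32,-13/64,-25/128,-49/256,-195/1024,-389/2048,-777/4096 }, Right { -97/512,-3/16,-1/8,0 } → simplest -1553/8192
rbbbrrbbbbrbbbb: Left { -1,-1/2,-1/4,-7/32,-13/64,-25/128,-49/256,-195/1024,-389/2048,-777/4096,-1553/8192 }, Right { -97/512,-3/16,-1/8,0 } → simplest -3105/16384

-3105/16384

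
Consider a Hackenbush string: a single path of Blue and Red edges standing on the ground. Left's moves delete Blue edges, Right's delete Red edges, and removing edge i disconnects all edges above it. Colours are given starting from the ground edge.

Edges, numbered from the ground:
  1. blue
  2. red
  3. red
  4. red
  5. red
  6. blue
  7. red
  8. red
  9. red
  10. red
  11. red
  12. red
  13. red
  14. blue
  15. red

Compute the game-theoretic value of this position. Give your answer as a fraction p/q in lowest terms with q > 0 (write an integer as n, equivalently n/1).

1029/16384

Recurse on prefixes of the 15-edge string blue red red red red blue red red red red red red red blue red:
edge 1 of 15 (blue): { 0 |  } -> 1
edge 2 of 15 (red): { 0 | 1 } -> 1/2
edge 3 of 15 (red): { 0 | 1/2; 1 } -> 1/4
edge 4 of 15 (red): { 0 | 1/4; 1/2; 1 } -> 1/8
edge 5 of 15 (red): { 0 | 1/8; 1/4; 1/2; 1 } -> 1/16
edge 6 of 15 (blue): { 0; 1/16 | 1/8; 1/4; 1/2; 1 } -> 3/32
edge 7 of 15 (red): { 0; 1/16 | 3/32; 1/8; 1/4; 1/2; 1 } -> 5/64
edge 8 of 15 (red): { 0; 1/16 | 5/64; 3/32; 1/8; 1/4; 1/2; 1 } -> 9/128
edge 9 of 15 (red): { 0; 1/16 | 9/128; 5/64; 3/32; 1/8; 1/4; 1/2; 1 } -> 17/256
edge 10 of 15 (red): { 0; 1/16 | 17/256; 9/128; 5/64; 3/32; 1/8; 1/4; 1/2; 1 } -> 33/512
edge 11 of 15 (red): { 0; 1/16 | 33/512; 17/256; 9/128; 5/64; 3/32; 1/8; 1/4; 1/2; 1 } -> 65/1024
edge 12 of 15 (red): { 0; 1/16 | 65/1024; 33/512; 17/256; 9/128; 5/64; 3/32; 1/8; 1/4; 1/2; 1 } -> 129/2048
edge 13 of 15 (red): { 0; 1/16 | 129/2048; 65/1024; 33/512; 17/256; 9/128; 5/64; 3/32; 1/8; 1/4; 1/2; 1 } -> 257/4096
edge 14 of 15 (blue): { 0; 1/16; 257/4096 | 129/2048; 65/1024; 33/512; 17/256; 9/128; 5/64; 3/32; 1/8; 1/4; 1/2; 1 } -> 515/8192
edge 15 of 15 (red): { 0; 1/16; 257/4096 | 515/8192; 129/2048; 65/1024; 33/512; 17/256; 9/128; 5/64; 3/32; 1/8; 1/4; 1/2; 1 } -> 1029/16384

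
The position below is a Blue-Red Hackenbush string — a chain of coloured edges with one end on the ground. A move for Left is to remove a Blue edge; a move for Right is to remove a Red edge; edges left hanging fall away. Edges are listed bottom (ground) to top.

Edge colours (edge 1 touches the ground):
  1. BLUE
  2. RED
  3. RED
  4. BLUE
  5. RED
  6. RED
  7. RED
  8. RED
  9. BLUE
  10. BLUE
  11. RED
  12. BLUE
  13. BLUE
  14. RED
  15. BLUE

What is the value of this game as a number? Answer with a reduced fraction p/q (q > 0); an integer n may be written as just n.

Recurse on prefixes of the 15-edge string BLUE RED RED BLUE RED RED RED RED BLUE BLUE RED BLUE BLUE RED BLUE:
val_1 [B]  L=[0]  R=[]  -> 1
val_2 [BR]  L=[0]  R=[1]  -> 1/2
val_3 [BRR]  L=[0]  R=[1/2, 1]  -> 1/4
val_4 [BRRB]  L=[0, 1/4]  R=[1/2, 1]  -> 3/8
val_5 [BRRBR]  L=[0, 1/4]  R=[3/8, 1/2, 1]  -> 5/16
val_6 [BRRBRR]  L=[0, 1/4]  R=[5/16, 3/8, 1/2, 1]  -> 9/32
val_7 [BRRBRRR]  L=[0, 1/4]  R=[9/32, 5/16, 3/8, 1/2, 1]  -> 17/64
val_8 [BRRBRRRR]  L=[0, 1/4]  R=[17/64, 9/32, 5/16, 3/8, 1/2, 1]  -> 33/128
val_9 [BRRBRRRRB]  L=[0, 1/4, 33/128]  R=[17/64, 9/32, 5/16, 3/8, 1/2, 1]  -> 67/256
val_10 [BRRBRRRRBB]  L=[0, 1/4, 33/128, 67/256]  R=[17/64, 9/32, 5/16, 3/8, 1/2, 1]  -> 135/512
val_11 [BRRBRRRRBBR]  L=[0, 1/4, 33/128, 67/256]  R=[135/512, 17/64, 9/32, 5/16, 3/8, 1/2, 1]  -> 269/1024
val_12 [BRRBRRRRBBRB]  L=[0, 1/4, 33/128, 67/256, 269/1024]  R=[135/512, 17/64, 9/32, 5/16, 3/8, 1/2, 1]  -> 539/2048
val_13 [BRRBRRRRBBRBB]  L=[0, 1/4, 33/128, 67/256, 269/1024, 539/2048]  R=[135/512, 17/64, 9/32, 5/16, 3/8, 1/2, 1]  -> 1079/4096
val_14 [BRRBRRRRBBRBBR]  L=[0, 1/4, 33/128, 67/256, 269/1024, 539/2048]  R=[1079/4096, 135/512, 17/64, 9/32, 5/16, 3/8, 1/2, 1]  -> 2157/8192
val_15 [BRRBRRRRBBRBBRB]  L=[0, 1/4, 33/128, 67/256, 269/1024, 539/2048, 2157/8192]  R=[1079/4096, 135/512, 17/64, 9/32, 5/16, 3/8, 1/2, 1]  -> 4315/16384

4315/16384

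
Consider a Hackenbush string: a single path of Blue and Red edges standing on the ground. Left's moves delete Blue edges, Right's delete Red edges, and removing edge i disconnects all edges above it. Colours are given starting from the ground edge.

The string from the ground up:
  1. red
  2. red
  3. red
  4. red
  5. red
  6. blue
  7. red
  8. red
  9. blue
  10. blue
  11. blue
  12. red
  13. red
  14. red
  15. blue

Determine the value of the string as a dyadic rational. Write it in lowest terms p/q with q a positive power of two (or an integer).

Recurse on prefixes of the 15-edge string red red red red red blue red red blue blue blue red red red blue:
val(r) = { (no moves) | 0 } → -1
val(rr) = { (no moves) | -1 0 } → -2
val(rrr) = { (no moves) | -2 -1 0 } → -3
val(rrrr) = { (no moves) | -3 -2 -1 0 } → -4
val(rrrrr) = { (no moves) | -4 -3 -2 -1 0 } → -5
val(rrrrrb) = { -5 | -4 -3 -2 -1 0 } → -9/2
val(rrrrrbr) = { -5 | -9/2 -4 -3 -2 -1 0 } → -19/4
val(rrrrrbrr) = { -5 | -19/4 -9/2 -4 -3 -2 -1 0 } → -39/8
val(rrrrrbrrb) = { -5 -39/8 | -19/4 -9/2 -4 -3 -2 -1 0 } → -77/16
val(rrrrrbrrbb) = { -5 -39/8 -77/16 | -19/4 -9/2 -4 -3 -2 -1 0 } → -153/32
val(rrrrrbrrbbb) = { -5 -39/8 -77/16 -153/32 | -19/4 -9/2 -4 -3 -2 -1 0 } → -305/64
val(rrrrrbrrbbbr) = { -5 -39/8 -77/16 -153/32 | -305/64 -19/4 -9/2 -4 -3 -2 -1 0 } → -611/128
val(rrrrrbrrbbbrr) = { -5 -39/8 -77/16 -153/32 | -611/128 -305/64 -19/4 -9/2 -4 -3 -2 -1 0 } → -1223/256
val(rrrrrbrrbbbrrr) = { -5 -39/8 -77/16 -153/32 | -1223/256 -611/128 -305/64 -19/4 -9/2 -4 -3 -2 -1 0 } → -2447/512
val(rrrrrbrrbbbrrrb) = { -5 -39/8 -77/16 -153/32 -2447/512 | -1223/256 -611/128 -305/64 -19/4 -9/2 -4 -3 -2 -1 0 } → -4893/1024

-4893/1024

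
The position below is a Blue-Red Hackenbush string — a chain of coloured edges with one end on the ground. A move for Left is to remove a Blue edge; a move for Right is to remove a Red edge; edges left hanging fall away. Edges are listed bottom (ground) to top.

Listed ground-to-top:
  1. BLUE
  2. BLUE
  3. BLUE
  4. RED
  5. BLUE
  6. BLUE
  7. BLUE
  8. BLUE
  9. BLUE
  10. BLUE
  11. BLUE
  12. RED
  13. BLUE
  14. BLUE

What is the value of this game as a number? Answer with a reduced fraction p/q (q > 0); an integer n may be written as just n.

Recurse on prefixes of the 14-edge string BLUE BLUE BLUE RED BLUE BLUE BLUE BLUE BLUE BLUE BLUE RED BLUE BLUE:
step 1: add BLUE to get B; options L={ 0 } R={  } so 1
step 2: add BLUE to get BB; options L={ 0 1 } R={  } so 2
step 3: add BLUE to get BBB; options L={ 0 1 2 } R={  } so 3
step 4: add RED to get BBBR; options L={ 0 1 2 } R={ 3 } so 5/2
step 5: add BLUE to get BBBRB; options L={ 0 1 2 5/2 } R={ 3 } so 11/4
step 6: add BLUE to get BBBRBB; options L={ 0 1 2 5/2 11/4 } R={ 3 } so 23/8
step 7: add BLUE to get BBBRBBB; options L={ 0 1 2 5/2 11/4 23/8 } R={ 3 } so 47/16
step 8: add BLUE to get BBBRBBBB; options L={ 0 1 2 5/2 11/4 23/8 47/16 } R={ 3 } so 95/32
step 9: add BLUE to get BBBRBBBBB; options L={ 0 1 2 5/2 11/4 23/8 47/16 95/32 } R={ 3 } so 191/64
step 10: add BLUE to get BBBRBBBBBB; options L={ 0 1 2 5/2 11/4 23/8 47/16 95/32 191/64 } R={ 3 } so 383/128
step 11: add BLUE to get BBBRBBBBBBB; options L={ 0 1 2 5/2 11/4 23/8 47/16 95/32 191/64 383/128 } R={ 3 } so 767/256
step 12: add RED to get BBBRBBBBBBBR; options L={ 0 1 2 5/2 11/4 23/8 47/16 95/32 191/64 383/128 } R={ 767/256 3 } so 1533/512
step 13: add BLUE to get BBBRBBBBBBBRB; options L={ 0 1 2 5/2 11/4 23/8 47/16 95/32 191/64 383/128 1533/512 } R={ 767/256 3 } so 3067/1024
step 14: add BLUE to get BBBRBBBBBBBRBB; options L={ 0 1 2 5/2 11/4 23/8 47/16 95/32 191/64 383/128 1533/512 3067/1024 } R={ 767/256 3 } so 6135/2048

6135/2048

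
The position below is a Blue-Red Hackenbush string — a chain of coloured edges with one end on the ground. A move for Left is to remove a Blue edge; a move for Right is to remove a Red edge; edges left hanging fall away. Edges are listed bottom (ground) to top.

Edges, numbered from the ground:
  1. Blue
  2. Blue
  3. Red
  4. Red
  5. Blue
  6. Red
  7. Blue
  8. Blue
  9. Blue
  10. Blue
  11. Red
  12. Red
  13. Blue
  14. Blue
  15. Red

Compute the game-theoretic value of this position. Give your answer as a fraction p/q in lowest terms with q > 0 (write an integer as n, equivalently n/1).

step 1: add Blue to get B; options L={ 0 } R={ — } so 1
step 2: add Blue to get BB; options L={ 0 1 } R={ — } so 2
step 3: add Red to get BBR; options L={ 0 1 } R={ 2 } so 3/2
step 4: add Red to get BBRR; options L={ 0 1 } R={ 3/2 2 } so 5/4
step 5: add Blue to get BBRRB; options L={ 0 1 5/4 } R={ 3/2 2 } so 11/8
step 6: add Red to get BBRRBR; options L={ 0 1 5/4 } R={ 11/8 3/2 2 } so 21/16
step 7: add Blue to get BBRRBRB; options L={ 0 1 5/4 21/16 } R={ 11/8 3/2 2 } so 43/32
step 8: add Blue to get BBRRBRBB; options L={ 0 1 5/4 21/16 43/32 } R={ 11/8 3/2 2 } so 87/64
step 9: add Blue to get BBRRBRBBB; options L={ 0 1 5/4 21/16 43/32 87/64 } R={ 11/8 3/2 2 } so 175/128
step 10: add Blue to get BBRRBRBBBB; options L={ 0 1 5/4 21/16 43/32 87/64 175/128 } R={ 11/8 3/2 2 } so 351/256
step 11: add Red to get BBRRBRBBBBR; options L={ 0 1 5/4 21/16 43/32 87/64 175/128 } R={ 351/256 11/8 3/2 2 } so 701/512
step 12: add Red to get BBRRBRBBBBRR; options L={ 0 1 5/4 21/16 43/32 87/64 175/128 } R={ 701/512 351/256 11/8 3/2 2 } so 1401/1024
step 13: add Blue to get BBRRBRBBBBRRB; options L={ 0 1 5/4 21/16 43/32 87/64 175/128 1401/1024 } R={ 701/512 351/256 11/8 3/2 2 } so 2803/2048
step 14: add Blue to get BBRRBRBBBBRRBB; options L={ 0 1 5/4 21/16 43/32 87/64 175/128 1401/1024 2803/2048 } R={ 701/512 351/256 11/8 3/2 2 } so 5607/4096
step 15: add Red to get BBRRBRBBBBRRBBR; options L={ 0 1 5/4 21/16 43/32 87/64 175/128 1401/1024 2803/2048 } R={ 5607/4096 701/512 351/256 11/8 3/2 2 } so 11213/8192

11213/8192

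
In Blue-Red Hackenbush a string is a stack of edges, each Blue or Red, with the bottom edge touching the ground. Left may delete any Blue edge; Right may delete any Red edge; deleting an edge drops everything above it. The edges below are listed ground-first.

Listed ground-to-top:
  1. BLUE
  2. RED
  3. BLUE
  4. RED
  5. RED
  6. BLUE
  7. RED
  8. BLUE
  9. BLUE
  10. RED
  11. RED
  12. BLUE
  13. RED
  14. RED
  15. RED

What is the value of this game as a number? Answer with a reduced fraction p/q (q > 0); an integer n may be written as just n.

Build v(s[:k]) for k = 1..15, string s = BLUE RED BLUE RED RED BLUE RED BLUE BLUE RED RED BLUE RED RED RED.
1 of 15 · B · max L 0 · min R +∞ => 1
2 of 15 · BR · max L 0 · min R 1 => 1/2
3 of 15 · BRB · max L 1/2 · min R 1 => 3/4
4 of 15 · BRBR · max L 1/2 · min R 3/4 => 5/8
5 of 15 · BRBRR · max L 1/2 · min R 5/8 => 9/16
6 of 15 · BRBRRB · max L 9/16 · min R 5/8 => 19/32
7 of 15 · BRBRRBR · max L 9/16 · min R 19/32 => 37/64
8 of 15 · BRBRRBRB · max L 37/64 · min R 19/32 => 75/128
9 of 15 · BRBRRBRBB · max L 75/128 · min R 19/32 => 151/256
10 of 15 · BRBRRBRBBR · max L 75/128 · min R 151/256 => 301/512
11 of 15 · BRBRRBRBBRR · max L 75/128 · min R 301/512 => 601/1024
12 of 15 · BRBRRBRBBRRB · max L 601/1024 · min R 301/512 => 1203/2048
13 of 15 · BRBRRBRBBRRBR · max L 601/1024 · min R 1203/2048 => 2405/4096
14 of 15 · BRBRRBRBBRRBRR · max L 601/1024 · min R 2405/4096 => 4809/8192
15 of 15 · BRBRRBRBBRRBRRR · max L 601/1024 · min R 4809/8192 => 9617/16384

9617/16384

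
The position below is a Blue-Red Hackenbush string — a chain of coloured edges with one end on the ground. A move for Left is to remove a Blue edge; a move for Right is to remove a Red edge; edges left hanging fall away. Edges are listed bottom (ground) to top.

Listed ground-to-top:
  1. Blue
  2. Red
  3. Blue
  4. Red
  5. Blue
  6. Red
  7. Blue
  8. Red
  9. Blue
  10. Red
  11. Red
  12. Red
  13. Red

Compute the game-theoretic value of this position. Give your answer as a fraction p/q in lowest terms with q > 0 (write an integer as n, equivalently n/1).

1 of 13 · B · max L 0 · min R +∞ — 1
2 of 13 · BR · max L 0 · min R 1 — 1/2
3 of 13 · BRB · max L 1/2 · min R 1 — 3/4
4 of 13 · BRBR · max L 1/2 · min R 3/4 — 5/8
5 of 13 · BRBRB · max L 5/8 · min R 3/4 — 11/16
6 of 13 · BRBRBR · max L 5/8 · min R 11/16 — 21/32
7 of 13 · BRBRBRB · max L 21/32 · min R 11/16 — 43/64
8 of 13 · BRBRBRBR · max L 21/32 · min R 43/64 — 85/128
9 of 13 · BRBRBRBRB · max L 85/128 · min R 43/64 — 171/256
10 of 13 · BRBRBRBRBR · max L 85/128 · min R 171/256 — 341/512
11 of 13 · BRBRBRBRBRR · max L 85/128 · min R 341/512 — 681/1024
12 of 13 · BRBRBRBRBRRR · max L 85/128 · min R 681/1024 — 1361/2048
13 of 13 · BRBRBRBRBRRRR · max L 85/128 · min R 1361/2048 — 2721/4096

2721/4096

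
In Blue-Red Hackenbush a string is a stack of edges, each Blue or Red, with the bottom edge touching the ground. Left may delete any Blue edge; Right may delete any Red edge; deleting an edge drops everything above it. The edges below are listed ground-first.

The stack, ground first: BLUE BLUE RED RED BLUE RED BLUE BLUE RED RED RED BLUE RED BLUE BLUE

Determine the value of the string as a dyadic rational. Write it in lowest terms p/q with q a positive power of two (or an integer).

B: Left { 0 }, Right { none } -> simplest 1
BB: Left { 0; 1 }, Right { none } -> simplest 2
BBR: Left { 0; 1 }, Right { 2 } -> simplest 3/2
BBRR: Left { 0; 1 }, Right { 3/2; 2 } -> simplest 5/4
BBRRB: Left { 0; 1; 5/4 }, Right { 3/2; 2 } -> simplest 11/8
BBRRBR: Left { 0; 1; 5/4 }, Right { 11/8; 3/2; 2 } -> simplest 21/16
BBRRBRB: Left { 0; 1; 5/4; 21/16 }, Right { 11/8; 3/2; 2 } -> simplest 43/32
BBRRBRBB: Left { 0; 1; 5/4; 21/16; 43/32 }, Right { 11/8; 3/2; 2 } -> simplest 87/64
BBRRBRBBR: Left { 0; 1; 5/4; 21/16; 43/32 }, Right { 87/64; 11/8; 3/2; 2 } -> simplest 173/128
BBRRBRBBRR: Left { 0; 1; 5/4; 21/16; 43/32 }, Right { 173/128; 87/64; 11/8; 3/2; 2 } -> simplest 345/256
BBRRBRBBRRR: Left { 0; 1; 5/4; 21/16; 43/32 }, Right { 345/256; 173/128; 87/64; 11/8; 3/2; 2 } -> simplest 689/512
BBRRBRBBRRRB: Left { 0; 1; 5/4; 21/16; 43/32; 689/512 }, Right { 345/256; 173/128; 87/64; 11/8; 3/2; 2 } -> simplest 1379/1024
BBRRBRBBRRRBR: Left { 0; 1; 5/4; 21/16; 43/32; 689/512 }, Right { 1379/1024; 345/256; 173/128; 87/64; 11/8; 3/2; 2 } -> simplest 2757/2048
BBRRBRBBRRRBRB: Left { 0; 1; 5/4; 21/16; 43/32; 689/512; 2757/2048 }, Right { 1379/1024; 345/256; 173/128; 87/64; 11/8; 3/2; 2 } -> simplest 5515/4096
BBRRBRBBRRRBRBB: Left { 0; 1; 5/4; 21/16; 43/32; 689/512; 2757/2048; 5515/4096 }, Right { 1379/1024; 345/256; 173/128; 87/64; 11/8; 3/2; 2 } -> simplest 11031/8192

11031/8192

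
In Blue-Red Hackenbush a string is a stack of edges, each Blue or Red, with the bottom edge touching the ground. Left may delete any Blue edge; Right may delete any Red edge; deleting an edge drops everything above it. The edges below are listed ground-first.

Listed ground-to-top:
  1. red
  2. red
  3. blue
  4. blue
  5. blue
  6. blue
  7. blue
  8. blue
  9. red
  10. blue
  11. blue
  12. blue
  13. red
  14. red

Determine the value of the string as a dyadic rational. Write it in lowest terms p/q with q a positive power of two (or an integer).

Build g(s[:k]) for k = 1..14, string s = red red blue blue blue blue blue blue red blue blue blue red red.
edge 1 of 14 (red): { — | 0 } => -1
edge 2 of 14 (red): { — | -1, 0 } => -2
edge 3 of 14 (blue): { -2 | -1, 0 } => -3/2
edge 4 of 14 (blue): { -2, -3/2 | -1, 0 } => -5/4
edge 5 of 14 (blue): { -2, -3/2, -5/4 | -1, 0 } => -9/8
edge 6 of 14 (blue): { -2, -3/2, -5/4, -9/8 | -1, 0 } => -17/16
edge 7 of 14 (blue): { -2, -3/2, -5/4, -9/8, -17/16 | -1, 0 } => -33/32
edge 8 of 14 (blue): { -2, -3/2, -5/4, -9/8, -17/16, -33/32 | -1, 0 } => -65/64
edge 9 of 14 (red): { -2, -3/2, -5/4, -9/8, -17/16, -33/32 | -65/64, -1, 0 } => -131/128
edge 10 of 14 (blue): { -2, -3/2, -5/4, -9/8, -17/16, -33/32, -131/128 | -65/64, -1, 0 } => -261/256
edge 11 of 14 (blue): { -2, -3/2, -5/4, -9/8, -17/16, -33/32, -131/128, -261/256 | -65/64, -1, 0 } => -521/512
edge 12 of 14 (blue): { -2, -3/2, -5/4, -9/8, -17/16, -33/32, -131/128, -261/256, -521/512 | -65/64, -1, 0 } => -1041/1024
edge 13 of 14 (red): { -2, -3/2, -5/4, -9/8, -17/16, -33/32, -131/128, -261/256, -521/512 | -1041/1024, -65/64, -1, 0 } => -2083/2048
edge 14 of 14 (red): { -2, -3/2, -5/4, -9/8, -17/16, -33/32, -131/128, -261/256, -521/512 | -2083/2048, -1041/1024, -65/64, -1, 0 } => -4167/4096

-4167/4096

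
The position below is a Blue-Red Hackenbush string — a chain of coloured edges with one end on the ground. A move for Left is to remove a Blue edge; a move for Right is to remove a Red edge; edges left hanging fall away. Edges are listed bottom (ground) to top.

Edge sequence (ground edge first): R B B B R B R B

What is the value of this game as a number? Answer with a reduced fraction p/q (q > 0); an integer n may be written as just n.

G_1 [R]  L=[]  R=[0]  -> -1
G_2 [RB]  L=[-1]  R=[0]  -> -1/2
G_3 [RBB]  L=[-1,-1/2]  R=[0]  -> -1/4
G_4 [RBBB]  L=[-1,-1/2,-1/4]  R=[0]  -> -1/8
G_5 [RBBBR]  L=[-1,-1/2,-1/4]  R=[-1/8,0]  -> -3/16
G_6 [RBBBRB]  L=[-1,-1/2,-1/4,-3/16]  R=[-1/8,0]  -> -5/32
G_7 [RBBBRBR]  L=[-1,-1/2,-1/4,-3/16]  R=[-5/32,-1/8,0]  -> -11/64
G_8 [RBBBRBRB]  L=[-1,-1/2,-1/4,-3/16,-11/64]  R=[-5/32,-1/8,0]  -> -21/128

-21/128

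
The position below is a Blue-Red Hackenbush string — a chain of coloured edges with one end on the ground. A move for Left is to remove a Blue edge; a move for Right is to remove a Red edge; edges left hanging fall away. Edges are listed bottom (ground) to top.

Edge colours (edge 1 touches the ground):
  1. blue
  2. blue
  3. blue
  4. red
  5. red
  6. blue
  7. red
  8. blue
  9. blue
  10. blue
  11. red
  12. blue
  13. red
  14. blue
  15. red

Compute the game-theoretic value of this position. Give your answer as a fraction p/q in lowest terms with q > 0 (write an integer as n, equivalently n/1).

9685/4096

Build val(s[:k]) for k = 1..15, string s = blue blue blue red red blue red blue blue blue red blue red blue red.
1 of 15 · b · max L 0 · min R +∞ so 1
2 of 15 · bb · max L 1 · min R +∞ so 2
3 of 15 · bbb · max L 2 · min R +∞ so 3
4 of 15 · bbbr · max L 2 · min R 3 so 5/2
5 of 15 · bbbrr · max L 2 · min R 5/2 so 9/4
6 of 15 · bbbrrb · max L 9/4 · min R 5/2 so 19/8
7 of 15 · bbbrrbr · max L 9/4 · min R 19/8 so 37/16
8 of 15 · bbbrrbrb · max L 37/16 · min R 19/8 so 75/32
9 of 15 · bbbrrbrbb · max L 75/32 · min R 19/8 so 151/64
10 of 15 · bbbrrbrbbb · max L 151/64 · min R 19/8 so 303/128
11 of 15 · bbbrrbrbbbr · max L 151/64 · min R 303/128 so 605/256
12 of 15 · bbbrrbrbbbrb · max L 605/256 · min R 303/128 so 1211/512
13 of 15 · bbbrrbrbbbrbr · max L 605/256 · min R 1211/512 so 2421/1024
14 of 15 · bbbrrbrbbbrbrb · max L 2421/1024 · min R 1211/512 so 4843/2048
15 of 15 · bbbrrbrbbbrbrbr · max L 2421/1024 · min R 4843/2048 so 9685/4096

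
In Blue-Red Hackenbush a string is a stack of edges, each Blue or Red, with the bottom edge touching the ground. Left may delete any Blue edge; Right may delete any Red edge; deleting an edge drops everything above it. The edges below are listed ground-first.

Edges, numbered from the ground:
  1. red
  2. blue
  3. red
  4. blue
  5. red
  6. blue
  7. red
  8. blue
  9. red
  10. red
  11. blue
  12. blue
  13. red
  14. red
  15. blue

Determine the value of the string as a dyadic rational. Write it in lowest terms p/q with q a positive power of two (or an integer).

-10957/16384

Prefix values for red blue red blue red blue red blue red red blue blue red red blue via {L|R} + simplicity:
1 of 15 · r · max L −∞ · min R 0 = -1
2 of 15 · rb · max L -1 · min R 0 = -1/2
3 of 15 · rbr · max L -1 · min R -1/2 = -3/4
4 of 15 · rbrb · max L -3/4 · min R -1/2 = -5/8
5 of 15 · rbrbr · max L -3/4 · min R -5/8 = -11/16
6 of 15 · rbrbrb · max L -11/16 · min R -5/8 = -21/32
7 of 15 · rbrbrbr · max L -11/16 · min R -21/32 = -43/64
8 of 15 · rbrbrbrb · max L -43/64 · min R -21/32 = -85/128
9 of 15 · rbrbrbrbr · max L -43/64 · min R -85/128 = -171/256
10 of 15 · rbrbrbrbrr · max L -43/64 · min R -171/256 = -343/512
11 of 15 · rbrbrbrbrrb · max L -343/512 · min R -171/256 = -685/1024
12 of 15 · rbrbrbrbrrbb · max L -685/1024 · min R -171/256 = -1369/2048
13 of 15 · rbrbrbrbrrbbr · max L -685/1024 · min R -1369/2048 = -2739/4096
14 of 15 · rbrbrbrbrrbbrr · max L -685/1024 · min R -2739/4096 = -5479/8192
15 of 15 · rbrbrbrbrrbbrrb · max L -5479/8192 · min R -2739/4096 = -10957/16384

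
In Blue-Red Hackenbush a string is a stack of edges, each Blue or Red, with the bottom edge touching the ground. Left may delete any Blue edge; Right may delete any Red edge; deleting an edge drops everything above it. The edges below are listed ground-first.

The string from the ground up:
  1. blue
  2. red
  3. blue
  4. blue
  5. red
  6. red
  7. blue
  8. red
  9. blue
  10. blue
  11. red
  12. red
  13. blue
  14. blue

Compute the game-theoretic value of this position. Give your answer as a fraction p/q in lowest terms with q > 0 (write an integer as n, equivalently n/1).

6503/8192

Prefix values for blue red blue blue red red blue red blue blue red red blue blue via {L|R} + simplicity:
step 1: add blue to get b; options L={ 0 } R={ ∅ } gives 1
step 2: add red to get br; options L={ 0 } R={ 1 } gives 1/2
step 3: add blue to get brb; options L={ 0, 1/2 } R={ 1 } gives 3/4
step 4: add blue to get brbb; options L={ 0, 1/2, 3/4 } R={ 1 } gives 7/8
step 5: add red to get brbbr; options L={ 0, 1/2, 3/4 } R={ 7/8, 1 } gives 13/16
step 6: add red to get brbbrr; options L={ 0, 1/2, 3/4 } R={ 13/16, 7/8, 1 } gives 25/32
step 7: add blue to get brbbrrb; options L={ 0, 1/2, 3/4, 25/32 } R={ 13/16, 7/8, 1 } gives 51/64
step 8: add red to get brbbrrbr; options L={ 0, 1/2, 3/4, 25/32 } R={ 51/64, 13/16, 7/8, 1 } gives 101/128
step 9: add blue to get brbbrrbrb; options L={ 0, 1/2, 3/4, 25/32, 101/128 } R={ 51/64, 13/16, 7/8, 1 } gives 203/256
step 10: add blue to get brbbrrbrbb; options L={ 0, 1/2, 3/4, 25/32, 101/128, 203/256 } R={ 51/64, 13/16, 7/8, 1 } gives 407/512
step 11: add red to get brbbrrbrbbr; options L={ 0, 1/2, 3/4, 25/32, 101/128, 203/256 } R={ 407/512, 51/64, 13/16, 7/8, 1 } gives 813/1024
step 12: add red to get brbbrrbrbbrr; options L={ 0, 1/2, 3/4, 25/32, 101/128, 203/256 } R={ 813/1024, 407/512, 51/64, 13/16, 7/8, 1 } gives 1625/2048
step 13: add blue to get brbbrrbrbbrrb; options L={ 0, 1/2, 3/4, 25/32, 101/128, 203/256, 1625/2048 } R={ 813/1024, 407/512, 51/64, 13/16, 7/8, 1 } gives 3251/4096
step 14: add blue to get brbbrrbrbbrrbb; options L={ 0, 1/2, 3/4, 25/32, 101/128, 203/256, 1625/2048, 3251/4096 } R={ 813/1024, 407/512, 51/64, 13/16, 7/8, 1 } gives 6503/8192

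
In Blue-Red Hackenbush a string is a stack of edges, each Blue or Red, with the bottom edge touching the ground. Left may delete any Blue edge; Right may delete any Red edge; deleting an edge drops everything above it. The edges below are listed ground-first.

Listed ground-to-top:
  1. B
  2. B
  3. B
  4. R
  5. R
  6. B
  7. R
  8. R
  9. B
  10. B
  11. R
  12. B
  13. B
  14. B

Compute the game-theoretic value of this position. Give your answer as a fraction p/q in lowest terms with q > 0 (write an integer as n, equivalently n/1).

4719/2048

Prefix values for B B B R R B R R B B R B B B via {L|R} + simplicity:
value(B) = { 0 | ∅ } so 1
value(BB) = { 0; 1 | ∅ } so 2
value(BBB) = { 0; 1; 2 | ∅ } so 3
value(BBBR) = { 0; 1; 2 | 3 } so 5/2
value(BBBRR) = { 0; 1; 2 | 5/2; 3 } so 9/4
value(BBBRRB) = { 0; 1; 2; 9/4 | 5/2; 3 } so 19/8
value(BBBRRBR) = { 0; 1; 2; 9/4 | 19/8; 5/2; 3 } so 37/16
value(BBBRRBRR) = { 0; 1; 2; 9/4 | 37/16; 19/8; 5/2; 3 } so 73/32
value(BBBRRBRRB) = { 0; 1; 2; 9/4; 73/32 | 37/16; 19/8; 5/2; 3 } so 147/64
value(BBBRRBRRBB) = { 0; 1; 2; 9/4; 73/32; 147/64 | 37/16; 19/8; 5/2; 3 } so 295/128
value(BBBRRBRRBBR) = { 0; 1; 2; 9/4; 73/32; 147/64 | 295/128; 37/16; 19/8; 5/2; 3 } so 589/256
value(BBBRRBRRBBRB) = { 0; 1; 2; 9/4; 73/32; 147/64; 589/256 | 295/128; 37/16; 19/8; 5/2; 3 } so 1179/512
value(BBBRRBRRBBRBB) = { 0; 1; 2; 9/4; 73/32; 147/64; 589/256; 1179/512 | 295/128; 37/16; 19/8; 5/2; 3 } so 2359/1024
value(BBBRRBRRBBRBBB) = { 0; 1; 2; 9/4; 73/32; 147/64; 589/256; 1179/512; 2359/1024 | 295/128; 37/16; 19/8; 5/2; 3 } so 4719/2048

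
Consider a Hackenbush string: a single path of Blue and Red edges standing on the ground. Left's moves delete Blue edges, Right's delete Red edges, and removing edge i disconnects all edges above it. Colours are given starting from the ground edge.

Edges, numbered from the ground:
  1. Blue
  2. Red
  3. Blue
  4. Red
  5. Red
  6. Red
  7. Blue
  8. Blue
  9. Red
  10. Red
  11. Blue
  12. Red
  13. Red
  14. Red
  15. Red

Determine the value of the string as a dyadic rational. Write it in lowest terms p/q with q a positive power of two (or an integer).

1 of 15 · B · max L 0 · min R +∞ ⇒ 1
2 of 15 · BR · max L 0 · min R 1 ⇒ 1/2
3 of 15 · BRB · max L 1/2 · min R 1 ⇒ 3/4
4 of 15 · BRBR · max L 1/2 · min R 3/4 ⇒ 5/8
5 of 15 · BRBRR · max L 1/2 · min R 5/8 ⇒ 9/16
6 of 15 · BRBRRR · max L 1/2 · min R 9/16 ⇒ 17/32
7 of 15 · BRBRRRB · max L 17/32 · min R 9/16 ⇒ 35/64
8 of 15 · BRBRRRBB · max L 35/64 · min R 9/16 ⇒ 71/128
9 of 15 · BRBRRRBBR · max L 35/64 · min R 71/128 ⇒ 141/256
10 of 15 · BRBRRRBBRR · max L 35/64 · min R 141/256 ⇒ 281/512
11 of 15 · BRBRRRBBRRB · max L 281/512 · min R 141/256 ⇒ 563/1024
12 of 15 · BRBRRRBBRRBR · max L 281/512 · min R 563/1024 ⇒ 1125/2048
13 of 15 · BRBRRRBBRRBRR · max L 281/512 · min R 1125/2048 ⇒ 2249/4096
14 of 15 · BRBRRRBBRRBRRR · max L 281/512 · min R 2249/4096 ⇒ 4497/8192
15 of 15 · BRBRRRBBRRBRRRR · max L 281/512 · min R 4497/8192 ⇒ 8993/16384

8993/16384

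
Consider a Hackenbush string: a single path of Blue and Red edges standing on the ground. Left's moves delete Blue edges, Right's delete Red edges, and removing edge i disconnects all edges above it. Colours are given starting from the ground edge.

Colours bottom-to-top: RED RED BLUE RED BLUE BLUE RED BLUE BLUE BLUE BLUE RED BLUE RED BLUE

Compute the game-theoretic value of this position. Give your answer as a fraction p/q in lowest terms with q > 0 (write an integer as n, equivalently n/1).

-12821/8192

val_1 [R]  L=[∅]  R=[0]  — -1
val_2 [RR]  L=[∅]  R=[-1,0]  — -2
val_3 [RRB]  L=[-2]  R=[-1,0]  — -3/2
val_4 [RRBR]  L=[-2]  R=[-3/2,-1,0]  — -7/4
val_5 [RRBRB]  L=[-2,-7/4]  R=[-3/2,-1,0]  — -13/8
val_6 [RRBRBB]  L=[-2,-7/4,-13/8]  R=[-3/2,-1,0]  — -25/16
val_7 [RRBRBBR]  L=[-2,-7/4,-13/8]  R=[-25/16,-3/2,-1,0]  — -51/32
val_8 [RRBRBBRB]  L=[-2,-7/4,-13/8,-51/32]  R=[-25/16,-3/2,-1,0]  — -101/64
val_9 [RRBRBBRBB]  L=[-2,-7/4,-13/8,-51/32,-101/64]  R=[-25/16,-3/2,-1,0]  — -201/128
val_10 [RRBRBBRBBB]  L=[-2,-7/4,-13/8,-51/32,-101/64,-201/128]  R=[-25/16,-3/2,-1,0]  — -401/256
val_11 [RRBRBBRBBBB]  L=[-2,-7/4,-13/8,-51/32,-101/64,-201/128,-401/256]  R=[-25/16,-3/2,-1,0]  — -801/512
val_12 [RRBRBBRBBBBR]  L=[-2,-7/4,-13/8,-51/32,-101/64,-201/128,-401/256]  R=[-801/512,-25/16,-3/2,-1,0]  — -1603/1024
val_13 [RRBRBBRBBBBRB]  L=[-2,-7/4,-13/8,-51/32,-101/64,-201/128,-401/256,-1603/1024]  R=[-801/512,-25/16,-3/2,-1,0]  — -3205/2048
val_14 [RRBRBBRBBBBRBR]  L=[-2,-7/4,-13/8,-51/32,-101/64,-201/128,-401/256,-1603/1024]  R=[-3205/2048,-801/512,-25/16,-3/2,-1,0]  — -6411/4096
val_15 [RRBRBBRBBBBRBRB]  L=[-2,-7/4,-13/8,-51/32,-101/64,-201/128,-401/256,-1603/1024,-6411/4096]  R=[-3205/2048,-801/512,-25/16,-3/2,-1,0]  — -12821/8192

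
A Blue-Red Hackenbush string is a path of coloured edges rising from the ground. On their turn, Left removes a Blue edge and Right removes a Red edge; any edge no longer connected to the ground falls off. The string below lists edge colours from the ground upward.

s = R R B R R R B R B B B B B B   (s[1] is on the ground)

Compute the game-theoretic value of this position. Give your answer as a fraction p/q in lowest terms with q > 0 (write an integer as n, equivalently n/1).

step 1: add R to get R; options L={ (no moves) } R={ 0 } — -1
step 2: add R to get RR; options L={ (no moves) } R={ -1, 0 } — -2
step 3: add B to get RRB; options L={ -2 } R={ -1, 0 } — -3/2
step 4: add R to get RRBR; options L={ -2 } R={ -3/2, -1, 0 } — -7/4
step 5: add R to get RRBRR; options L={ -2 } R={ -7/4, -3/2, -1, 0 } — -15/8
step 6: add R to get RRBRRR; options L={ -2 } R={ -15/8, -7/4, -3/2, -1, 0 } — -31/16
step 7: add B to get RRBRRRB; options L={ -2, -31/16 } R={ -15/8, -7/4, -3/2, -1, 0 } — -61/32
step 8: add R to get RRBRRRBR; options L={ -2, -31/16 } R={ -61/32, -15/8, -7/4, -3/2, -1, 0 } — -123/64
step 9: add B to get RRBRRRBRB; options L={ -2, -31/16, -123/64 } R={ -61/32, -15/8, -7/4, -3/2, -1, 0 } — -245/128
step 10: add B to get RRBRRRBRBB; options L={ -2, -31/16, -123/64, -245/128 } R={ -61/32, -15/8, -7/4, -3/2, -1, 0 } — -489/256
step 11: add B to get RRBRRRBRBBB; options L={ -2, -31/16, -123/64, -245/128, -489/256 } R={ -61/32, -15/8, -7/4, -3/2, -1, 0 } — -977/512
step 12: add B to get RRBRRRBRBBBB; options L={ -2, -31/16, -123/64, -245/128, -489/256, -977/512 } R={ -61/32, -15/8, -7/4, -3/2, -1, 0 } — -1953/1024
step 13: add B to get RRBRRRBRBBBBB; options L={ -2, -31/16, -123/64, -245/128, -489/256, -977/512, -1953/1024 } R={ -61/32, -15/8, -7/4, -3/2, -1, 0 } — -3905/2048
step 14: add B to get RRBRRRBRBBBBBB; options L={ -2, -31/16, -123/64, -245/128, -489/256, -977/512, -1953/1024, -3905/2048 } R={ -61/32, -15/8, -7/4, -3/2, -1, 0 } — -7809/4096

-7809/4096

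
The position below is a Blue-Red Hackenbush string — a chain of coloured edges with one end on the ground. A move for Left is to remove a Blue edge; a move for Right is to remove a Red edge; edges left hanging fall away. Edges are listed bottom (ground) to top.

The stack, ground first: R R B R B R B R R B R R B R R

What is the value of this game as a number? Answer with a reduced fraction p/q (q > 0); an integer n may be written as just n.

value(R) = { (no moves) | 0 } = -1
value(RR) = { (no moves) | -1,0 } = -2
value(RRB) = { -2 | -1,0 } = -3/2
value(RRBR) = { -2 | -3/2,-1,0 } = -7/4
value(RRBRB) = { -2,-7/4 | -3/2,-1,0 } = -13/8
value(RRBRBR) = { -2,-7/4 | -13/8,-3/2,-1,0 } = -27/16
value(RRBRBRB) = { -2,-7/4,-27/16 | -13/8,-3/2,-1,0 } = -53/32
value(RRBRBRBR) = { -2,-7/4,-27/16 | -53/32,-13/8,-3/2,-1,0 } = -107/64
value(RRBRBRBRR) = { -2,-7/4,-27/16 | -107/64,-53/32,-13/8,-3/2,-1,0 } = -215/128
value(RRBRBRBRRB) = { -2,-7/4,-27/16,-215/128 | -107/64,-53/32,-13/8,-3/2,-1,0 } = -429/256
value(RRBRBRBRRBR) = { -2,-7/4,-27/16,-215/128 | -429/256,-107/64,-53/32,-13/8,-3/2,-1,0 } = -859/512
value(RRBRBRBRRBRR) = { -2,-7/4,-27/16,-215/128 | -859/512,-429/256,-107/64,-53/32,-13/8,-3/2,-1,0 } = -1719/1024
value(RRBRBRBRRBRRB) = { -2,-7/4,-27/16,-215/128,-1719/1024 | -859/512,-429/256,-107/64,-53/32,-13/8,-3/2,-1,0 } = -3437/2048
value(RRBRBRBRRBRRBR) = { -2,-7/4,-27/16,-215/128,-1719/1024 | -3437/2048,-859/512,-429/256,-107/64,-53/32,-13/8,-3/2,-1,0 } = -6875/4096
value(RRBRBRBRRBRRBRR) = { -2,-7/4,-27/16,-215/128,-1719/1024 | -6875/4096,-3437/2048,-859/512,-429/256,-107/64,-53/32,-13/8,-3/2,-1,0 } = -13751/8192

-13751/8192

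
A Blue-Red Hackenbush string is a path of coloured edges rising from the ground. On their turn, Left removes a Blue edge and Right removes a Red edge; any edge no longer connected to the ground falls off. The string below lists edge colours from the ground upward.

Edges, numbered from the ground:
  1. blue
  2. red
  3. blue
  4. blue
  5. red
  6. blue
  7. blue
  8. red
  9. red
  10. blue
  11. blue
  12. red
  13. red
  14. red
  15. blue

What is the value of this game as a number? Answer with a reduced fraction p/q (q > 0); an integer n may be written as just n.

13923/16384

value_1 [b]  L=[0]  R=[—]  => 1
value_2 [br]  L=[0]  R=[1]  => 1/2
value_3 [brb]  L=[0,1/2]  R=[1]  => 3/4
value_4 [brbb]  L=[0,1/2,3/4]  R=[1]  => 7/8
value_5 [brbbr]  L=[0,1/2,3/4]  R=[7/8,1]  => 13/16
value_6 [brbbrb]  L=[0,1/2,3/4,13/16]  R=[7/8,1]  => 27/32
value_7 [brbbrbb]  L=[0,1/2,3/4,13/16,27/32]  R=[7/8,1]  => 55/64
value_8 [brbbrbbr]  L=[0,1/2,3/4,13/16,27/32]  R=[55/64,7/8,1]  => 109/128
value_9 [brbbrbbrr]  L=[0,1/2,3/4,13/16,27/32]  R=[109/128,55/64,7/8,1]  => 217/256
value_10 [brbbrbbrrb]  L=[0,1/2,3/4,13/16,27/32,217/256]  R=[109/128,55/64,7/8,1]  => 435/512
value_11 [brbbrbbrrbb]  L=[0,1/2,3/4,13/16,27/32,217/256,435/512]  R=[109/128,55/64,7/8,1]  => 871/1024
value_12 [brbbrbbrrbbr]  L=[0,1/2,3/4,13/16,27/32,217/256,435/512]  R=[871/1024,109/128,55/64,7/8,1]  => 1741/2048
value_13 [brbbrbbrrbbrr]  L=[0,1/2,3/4,13/16,27/32,217/256,435/512]  R=[1741/2048,871/1024,109/128,55/64,7/8,1]  => 3481/4096
value_14 [brbbrbbrrbbrrr]  L=[0,1/2,3/4,13/16,27/32,217/256,435/512]  R=[3481/4096,1741/2048,871/1024,109/128,55/64,7/8,1]  => 6961/8192
value_15 [brbbrbbrrbbrrrb]  L=[0,1/2,3/4,13/16,27/32,217/256,435/512,6961/8192]  R=[3481/4096,1741/2048,871/1024,109/128,55/64,7/8,1]  => 13923/16384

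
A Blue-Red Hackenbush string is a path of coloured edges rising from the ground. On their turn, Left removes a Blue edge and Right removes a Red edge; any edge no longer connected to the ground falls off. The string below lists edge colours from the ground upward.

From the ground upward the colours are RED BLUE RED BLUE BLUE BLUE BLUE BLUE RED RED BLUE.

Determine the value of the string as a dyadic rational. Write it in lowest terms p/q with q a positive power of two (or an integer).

-525/1024

R: Left { · }, Right { 0 } — simplest -1
RB: Left { -1 }, Right { 0 } — simplest -1/2
RBR: Left { -1 }, Right { -1/2; 0 } — simplest -3/4
RBRB: Left { -1; -3/4 }, Right { -1/2; 0 } — simplest -5/8
RBRBB: Left { -1; -3/4; -5/8 }, Right { -1/2; 0 } — simplest -9/16
RBRBBB: Left { -1; -3/4; -5/8; -9/16 }, Right { -1/2; 0 } — simplest -17/32
RBRBBBB: Left { -1; -3/4; -5/8; -9/16; -17/32 }, Right { -1/2; 0 } — simplest -33/64
RBRBBBBB: Left { -1; -3/4; -5/8; -9/16; -17/32; -33/64 }, Right { -1/2; 0 } — simplest -65/128
RBRBBBBBR: Left { -1; -3/4; -5/8; -9/16; -17/32; -33/64 }, Right { -65/128; -1/2; 0 } — simplest -131/256
RBRBBBBBRR: Left { -1; -3/4; -5/8; -9/16; -17/32; -33/64 }, Right { -131/256; -65/128; -1/2; 0 } — simplest -263/512
RBRBBBBBRRB: Left { -1; -3/4; -5/8; -9/16; -17/32; -33/64; -263/512 }, Right { -131/256; -65/128; -1/2; 0 } — simplest -525/1024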